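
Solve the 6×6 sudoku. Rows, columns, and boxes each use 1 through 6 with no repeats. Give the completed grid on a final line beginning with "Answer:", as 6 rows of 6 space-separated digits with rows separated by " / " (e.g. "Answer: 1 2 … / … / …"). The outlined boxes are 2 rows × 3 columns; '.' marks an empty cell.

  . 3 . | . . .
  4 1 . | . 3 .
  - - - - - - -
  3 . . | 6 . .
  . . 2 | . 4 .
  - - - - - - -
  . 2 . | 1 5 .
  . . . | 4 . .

Step 1. [r5c1∈{6}] r5c1's peers cover all but 6. So r5c1=6.
Step 2. [r1c6∈{1,2,4,5,6}] r1c6 is the only open cell in row 1 admitting 4 ⇒ r1c6=4.
Step 3. [r6c2∈{5}] r6c2 has the single candidate 5, so r6c2=5.
Step 4. [r5c6∈{3}] only 3 remains possible at r5c6, so r5c6=3.
Step 5. [r1c5∈{1,2,6}] row 1 places 1 nowhere but r1c5, so r1c5=1.
Step 6. [r2c6∈{2,5,6}] 6 has one home in box 2: r2c6 ⇒ r2c6=6.
Step 7. [r2c3∈{5}] r2c3 has the single candidate 5, so r2c3=5.
Step 8. [r3c6∈{1,2,5}] in row 3, 5 fits only at r3c6 ⇒ r3c6=5.
Step 9. [r3c3∈{1,4}] r3c3 is the only open cell in row 3 admitting 1. So r3c3=1.
Step 10. [r1c4∈{2,5}] in row 1, 5 fits only at r1c4, so r1c4=5.
Step 11. [r6c6∈{2}] only 2 remains possible at r6c6. So r6c6=2.
Step 12. [r2c4∈{2}] r2c4's peers cover all but 2 ⇒ r2c4=2.
Step 13. [r4c1∈{5}] r4c1's peers cover all but 5 ⇒ r4c1=5.
Step 14. [r5c3∈{4}] r5c3 has the single candidate 4 ⇒ r5c3=4.
Step 15. [r1c3∈{6}] nothing but 6 survives at r1c3 ⇒ r1c3=6.
Step 16. [r4c2∈{6}] nothing but 6 survives at r4c2 ⇒ r4c2=6.
Step 17. [r3c5∈{2}] r3c5's peers cover all but 2, so r3c5=2.
Step 18. [r6c1∈{1}] r6c1's peers cover all but 1 ⇒ r6c1=1.
Step 19. [r1c1∈{2}] r1c1 is down to just 2. So r1c1=2.
Step 20. [r3c2∈{4}] only 4 remains possible at r3c2, so r3c2=4.
Step 21. [r4c4∈{3}] nothing but 3 survives at r4c4. So r4c4=3.
Step 22. [r6c5∈{6}] r6c5 has the single candidate 6, so r6c5=6.
Step 23. [r6c3∈{3}] only 3 remains possible at r6c3, so r6c3=3.
Step 24. [r4c6∈{1}] r4c6's peers cover all but 1. So r4c6=1.

Answer: 2 3 6 5 1 4 / 4 1 5 2 3 6 / 3 4 1 6 2 5 / 5 6 2 3 4 1 / 6 2 4 1 5 3 / 1 5 3 4 6 2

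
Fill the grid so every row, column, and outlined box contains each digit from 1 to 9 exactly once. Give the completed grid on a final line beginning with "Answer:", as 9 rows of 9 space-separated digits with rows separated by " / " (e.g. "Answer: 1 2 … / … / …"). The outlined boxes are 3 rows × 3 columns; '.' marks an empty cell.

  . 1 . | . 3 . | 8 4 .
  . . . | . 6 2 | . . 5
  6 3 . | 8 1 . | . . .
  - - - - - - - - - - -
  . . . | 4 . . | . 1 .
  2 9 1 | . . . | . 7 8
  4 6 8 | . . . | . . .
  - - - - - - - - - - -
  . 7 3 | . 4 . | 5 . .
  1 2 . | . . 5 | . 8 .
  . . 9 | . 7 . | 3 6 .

Step 1. [r8c5∈{9}] r8c5 has the single candidate 9 ⇒ r8c5=9.
Step 2. [r3c3∈{2,4,5,7}] r3c3 is the only open cell in row 3 admitting 5, so r3c3=5.
Step 3. [r6c8∈{2,3,5,9}] 5 has one home in col 8: r6c8, so r6c8=5.
Step 4. [r6c5∈{2}] r6c5 is down to just 2. So r6c5=2.
Step 5. [r6c7∈{9}] nothing but 9 survives at r6c7. So r6c7=9.
Step 6. [r4c6∈{3,6,7,8,9}] 9 has one home in row 4: r4c6, so r4c6=9.
Step 7. [r1c6∈{7}] r1c6's peers cover all but 7 ⇒ r1c6=7.
Step 8. [r7c1∈{8}] nothing but 8 survives at r7c1. So r7c1=8.
Step 9. [r2c4∈{9}] r2c4 has the single candidate 9. So r2c4=9.
Step 10. [r1c9∈{2,6,9}] row 1 places 6 nowhere but r1c9 ⇒ r1c9=6.
Step 11. [r4c2∈{5}] nothing but 5 survives at r4c2 ⇒ r4c2=5.
Step 12. [r8c4∈{3,6}] r8c4 is the only open cell in row 8 admitting 3 ⇒ r8c4=3.
Step 13. [r9c2∈{4}] r9c2 is down to just 4, so r9c2=4.
Step 14. [r2c1∈{7}] r2c1 is down to just 7. So r2c1=7.
Step 15. [r5c7∈{4,6}] across row 5, 4 lands solely at r5c7 ⇒ r5c7=4.
Step 16. [r5c6∈{3,6}] 3 has one home in row 5: r5c6. So r5c6=3.
Step 17. [r6c6∈{1}] r6c6's peers cover all but 1, so r6c6=1.
Step 18. [r5c4∈{5,6}] row 5 places 6 nowhere but r5c4 ⇒ r5c4=6.
Step 19. [r8c7∈{7}] only 7 remains possible at r8c7 ⇒ r8c7=7.
Step 20. [r3c7∈{2}] r3c7's peers cover all but 2 ⇒ r3c7=2.
Step 21. [r7c8∈{2,9}] r7c8 is the only open cell in col 8 admitting 2. So r7c8=2.
Step 22. [r7c4∈{1}] nothing but 1 survives at r7c4. So r7c4=1.
Step 23. [r4c9∈{2,3}] 2 has one home in row 4: r4c9 ⇒ r4c9=2.
Step 24. [r3c8∈{9}] r3c8 has the single candidate 9. So r3c8=9.
Step 25. [r2c8∈{3}] r2c8 is down to just 3. So r2c8=3.
Step 26. [r2c2∈{8}] nothing but 8 survives at r2c2 ⇒ r2c2=8.
Step 27. [r9c6∈{8}] r9c6 has the single candidate 8 ⇒ r9c6=8.
Step 28. [r3c6∈{4}] r3c6's peers cover all but 4 ⇒ r3c6=4.
Step 29. [r8c9∈{4}] r8c9 has the single candidate 4 ⇒ r8c9=4.
Step 30. [r8c3∈{6}] r8c3 has the single candidate 6. So r8c3=6.
Step 31. [r3c9∈{7}] only 7 remains possible at r3c9 ⇒ r3c9=7.
Step 32. [r2c3∈{4}] r2c3 has the single candidate 4 ⇒ r2c3=4.
Step 33. [r4c1∈{3}] r4c1 has the single candidate 3. So r4c1=3.
Step 34. [r2c7∈{1}] only 1 remains possible at r2c7. So r2c7=1.
Step 35. [r6c9∈{3}] r6c9 has the single candidate 3. So r6c9=3.
Step 36. [r4c5∈{8}] r4c5's peers cover all but 8. So r4c5=8.
Step 37. [r4c3∈{7}] r4c3 is down to just 7, so r4c3=7.
Step 38. [r1c1∈{9}] r1c1 is down to just 9. So r1c1=9.
Step 39. [r9c9∈{1}] only 1 remains possible at r9c9 ⇒ r9c9=1.
Step 40. [r5c5∈{5}] r5c5 has the single candidate 5, so r5c5=5.
Step 41. [r9c1∈{5}] r9c1 is down to just 5. So r9c1=5.
Step 42. [r7c6∈{6}] only 6 remains possible at r7c6. So r7c6=6.
Step 43. [r1c3∈{2}] r1c3's peers cover all but 2, so r1c3=2.
Step 44. [r6c4∈{7}] r6c4 has the single candidate 7, so r6c4=7.
Step 45. [r1c4∈{5}] r1c4 is down to just 5, so r1c4=5.
Step 46. [r9c4∈{2}] nothing but 2 survives at r9c4 ⇒ r9c4=2.
Step 47. [r4c7∈{6}] r4c7 is down to just 6, so r4c7=6.
Step 48. [r7c9∈{9}] r7c9's peers cover all but 9 ⇒ r7c9=9.

Answer: 9 1 2 5 3 7 8 4 6 / 7 8 4 9 6 2 1 3 5 / 6 3 5 8 1 4 2 9 7 / 3 5 7 4 8 9 6 1 2 / 2 9 1 6 5 3 4 7 8 / 4 6 8 7 2 1 9 5 3 / 8 7 3 1 4 6 5 2 9 / 1 2 6 3 9 5 7 8 4 / 5 4 9 2 7 8 3 6 1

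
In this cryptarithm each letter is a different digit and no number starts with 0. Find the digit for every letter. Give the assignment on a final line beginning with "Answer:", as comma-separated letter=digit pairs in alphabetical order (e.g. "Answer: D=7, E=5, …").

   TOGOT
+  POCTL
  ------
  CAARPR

Step 1. [col 1: T + L ≡ R (mod 10)] no forcing yet in column 1 (carry-in 0); R=5 is free and consistent — try it. So R=5.
Step 2. [C] adding two 5-digit numbers gives at most 5+1 digits, and here it does — C is that final carry and must be 1, so C=1.
Step 3. [col 1: T + L ≡ R (mod 10)] L=8 is one option consistent with column 1 (T + L ≡ R (mod 10), carry-in 0) — take it. So L=8.
Step 4. [col 1: T + L ≡ R (mod 10)] from column 1 (L=8, R=5, carry-in 0, digits 1,5,8 already taken and all letters distinct): T must equal 7 ⇒ T=7.
Step 5. [col 2: O + T ≡ P (mod 10)] column 2 (O + T ≡ P (mod 10), carry-in 1) doesn't pin O yet; pick O=6 and continue ⇒ O=6.
Step 6. [col 2: O + T ≡ P (mod 10)] column 2 reads O+T+carry(1)=P with O=6, T=7; with digits 1,5,6,7,8 already taken and all letters distinct, the only value for P is 4, so P=4.
Step 7. [col 3: G + C ≡ R (mod 10)] column 3: given C=1, R=5, carry-in 1, and digits 1,4,5,6,7,8 already taken and all letters distinct, G+C≡R (mod 10) forces G=3. So G=3.
Step 8. [col 4: O + O ≡ A (mod 10)] from column 4 (O=6, carry-in 0, digits 1,3,4,5,6,7,8 already taken and all letters distinct): A must equal 2, so A=2.

Answer: A=2, C=1, G=3, L=8, O=6, P=4, R=5, T=7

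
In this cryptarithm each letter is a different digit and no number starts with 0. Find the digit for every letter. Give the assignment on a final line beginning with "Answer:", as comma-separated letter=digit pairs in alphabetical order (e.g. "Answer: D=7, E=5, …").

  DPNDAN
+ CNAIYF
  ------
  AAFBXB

Step 1. [col 1: N + F ≡ B (mod 10)] several values work for F in column 1 (N + F ≡ B (mod 10), carry-in 0); try F=3 ⇒ F=3.
Step 2. [col 1: N + F ≡ B (mod 10)] several values work for B in column 1 (N + F ≡ B (mod 10), carry-in 0); try B=9, so B=9.
Step 3. [col 1: N + F ≡ B (mod 10)] in column 1 we have N+F≡B with carry-in 0; given F=3, B=9 and digits 3,9 already taken and all letters distinct, that pins N to 6 ⇒ N=6.
Step 4. [col 2: A + Y ≡ X (mod 10)] several values work for X in column 2 (A + Y ≡ X (mod 10), carry-in 0); try X=8. So X=8.
Step 5. [col 2: A + Y ≡ X (mod 10)] A=7 is one option consistent with column 2 (A + Y ≡ X (mod 10), carry-in 0) — take it ⇒ A=7.
Step 6. [col 2: A + Y ≡ X (mod 10)] from column 2 (A=7, X=8, carry-in 0, digits 3,6,7,8,9 already taken and all letters distinct): Y must equal 1, so Y=1.
Step 7. [col 3: D + I ≡ B (mod 10)] several values work for D in column 3 (D + I ≡ B (mod 10), carry-in 0); try D=5 ⇒ D=5.
Step 8. [col 3: D + I ≡ B (mod 10)] column 3 reads D+I+carry(0)=B with D=5, B=9; with digits 1,3,5,6,7,8,9 already taken and all letters distinct, the only value for I is 4. So I=4.
Step 9. [col 5: P + N ≡ A (mod 10)] from column 5 (N=6, A=7, carry-in 1, digits 1,3,4,5,6,7,8,9 already taken and all letters distinct): P must equal 0. So P=0.
Step 10. [col 6: D + C ≡ A (mod 10)] from column 6 (D=5, A=7, carry-in 0, digits 0,1,3,4,5,6,7,8,9 already taken and all letters distinct): C must equal 2, so C=2.

Answer: A=7, B=9, C=2, D=5, F=3, I=4, N=6, P=0, X=8, Y=1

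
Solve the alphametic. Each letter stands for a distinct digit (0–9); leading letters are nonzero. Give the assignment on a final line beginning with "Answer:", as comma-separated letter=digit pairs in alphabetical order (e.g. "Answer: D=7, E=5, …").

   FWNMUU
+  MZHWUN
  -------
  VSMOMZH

Step 1. [col 1: U + N ≡ H (mod 10)] no forcing yet in column 1 (carry-in 0); H=9 is free and consistent — try it ⇒ H=9.
Step 2. [V] V is the leading digit of a 7-digit sum of two 6-digit numbers; the final carry is exactly 1 ⇒ V=1.
Step 3. [col 1: U + N ≡ H (mod 10)] N=7 is one option consistent with column 1 (U + N ≡ H (mod 10), carry-in 0) — take it. So N=7.
Step 4. [col 1: U + N ≡ H (mod 10)] column 1: given N=7, H=9, carry-in 0, and digits 1,7,9 already taken and all letters distinct, U+N≡H (mod 10) forces U=2. So U=2.
Step 5. [col 2: U + U ≡ Z (mod 10)] column 2: given U=2, carry-in 0, and digits 1,2,7,9 already taken and all letters distinct, U+U≡Z (mod 10) forces Z=4, so Z=4.
Step 6. [col 3: M + W ≡ M (mod 10)] column 3 reads M+W+carry(0)=M with nothing yet; with digits 1,2,4,7,9 already taken and all letters distinct, the only value for W is 0 ⇒ W=0.
Step 7. [col 3: M + W ≡ M (mod 10)] several values work for M in column 3 (M + W ≡ M (mod 10), carry-in 0); try M=5, so M=5.
Step 8. [col 4: N + H ≡ O (mod 10)] column 4: given N=7, H=9, carry-in 0, and digits 0,1,2,4,5,7,9 already taken and all letters distinct, N+H≡O (mod 10) forces O=6, so O=6.
Step 9. [col 6: F + M ≡ S (mod 10)] several values work for S in column 6 (F + M ≡ S (mod 10), carry-in 0); try S=3. So S=3.
Step 10. [col 6: F + M ≡ S (mod 10)] in column 6 we have F+M≡S with carry-in 0; given M=5, S=3 and digits 0,1,2,3,4,5,6,7,9 already taken and all letters distinct, that pins F to 8, so F=8.

Answer: F=8, H=9, M=5, N=7, O=6, S=3, U=2, V=1, W=0, Z=4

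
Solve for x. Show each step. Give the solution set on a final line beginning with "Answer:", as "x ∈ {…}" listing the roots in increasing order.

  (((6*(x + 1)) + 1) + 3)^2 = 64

Step 1. [(((6*(x + 1)) + 1) + 3)^2 = 64] 64 ≥ 0, LHS is (·)² — take ±√ ⇒ sqrt: ((6*(x + 1)) + 1) + 3 = 8 or -8.
Step 2. [((6*(x + 1)) + 1) + 3 = 8 or -8] +3 is outermost — subtract 3 both sides ⇒ sub: (6*(x + 1)) + 1 = 5 or -11.
Step 3. [(6*(x + 1)) + 1 = 5 or -11] the outer +1 inverts by subtracting 1, so sub: 6*(x + 1) = 4 or -12.
Step 4. [6*(x + 1) = 4 or -12] 6 out front; divide by 6. So div: x + 1 = 2/3 or -2.
Step 5. [x + 1 = 2/3 or -2] the outer +1 inverts by subtracting 1 ⇒ sub: x = -1/3 or -3.

Answer: x ∈ {-3, -1/3}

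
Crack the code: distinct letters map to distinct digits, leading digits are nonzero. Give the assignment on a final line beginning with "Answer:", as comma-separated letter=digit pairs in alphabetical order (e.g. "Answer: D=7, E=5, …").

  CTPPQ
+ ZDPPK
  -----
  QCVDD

Step 1. [col 1: Q + K ≡ D (mod 10)] column 1 (Q + K ≡ D (mod 10), carry-in 0) doesn't pin Q yet; pick Q=9 and continue ⇒ Q=9.
Step 2. [col 1: Q + K ≡ D (mod 10)] K=6 is one option consistent with column 1 (Q + K ≡ D (mod 10), carry-in 0) — take it, so K=6.
Step 3. [col 1: Q + K ≡ D (mod 10)] in column 1 we have Q+K≡D with carry-in 0; given Q=9, K=6 and digits 6,9 already taken and all letters distinct, that pins D to 5, so D=5.
Step 4. [col 2: P + P ≡ D (mod 10)] P=2 is one option consistent with column 2 (P + P ≡ D (mod 10), carry-in 1) — take it, so P=2.
Step 5. [col 3: P + P ≡ V (mod 10)] column 3: given P=2, carry-in 0, and digits 2,5,6,9 already taken and all letters distinct, P+P≡V (mod 10) forces V=4. So V=4.
Step 6. [col 4: T + D ≡ C (mod 10)] column 4 (T + D ≡ C (mod 10), carry-in 0) doesn't pin T yet; pick T=3 and continue, so T=3.
Step 7. [col 4: T + D ≡ C (mod 10)] column 4 reads T+D+carry(0)=C with T=3, D=5; with digits 2,3,4,5,6,9 already taken and all letters distinct, the only value for C is 8, so C=8.
Step 8. [col 5: C + Z ≡ Q (mod 10)] from column 5 (C=8, Q=9, carry-in 0, digits 2,3,4,5,6,8,9 already taken and all letters distinct): Z must equal 1 ⇒ Z=1.

Answer: C=8, D=5, K=6, P=2, Q=9, T=3, V=4, Z=1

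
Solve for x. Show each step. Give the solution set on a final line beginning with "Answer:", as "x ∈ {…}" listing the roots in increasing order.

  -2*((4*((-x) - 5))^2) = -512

Step 1. [-2*((4*((-x) - 5))^2) = -512] leading coefficient -2: divide by -2. So div: (4*((-x) - 5))^2 = 256.
Step 2. [(4*((-x) - 5))^2 = 256] 256 ≥ 0, LHS is (·)² — take ±√ ⇒ sqrt: 4*((-x) - 5) = 16 or -16.
Step 3. [4*((-x) - 5) = 16 or -16] LHS = 4·(…); ÷4 both sides, so div: (-x) - 5 = 4 or -4.
Step 4. [(-x) - 5 = 4 or -4] -5 is outermost — add 5 both sides. So sub: -x = 9 or 1.
Step 5. [-x = 9 or 1] LHS negated; negate both sides ⇒ neg: x = -9 or -1.

Answer: x ∈ {-9, -1}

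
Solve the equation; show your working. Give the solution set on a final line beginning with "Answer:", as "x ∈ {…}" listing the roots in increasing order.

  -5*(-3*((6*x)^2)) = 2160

Step 1. [-5*(-3*((6*x)^2)) = 2160] leading coefficient -5: divide by -5 ⇒ div: -3*((6*x)^2) = -432.
Step 2. [-3*((6*x)^2) = -432] LHS = -3·(…); ÷-3 both sides, so div: (6*x)^2 = 144.
Step 3. [(6*x)^2 = 144] LHS squared, RHS 144 ≥ 0: apply √ (±). So sqrt: 6*x = 12 or -12.
Step 4. [6*x = 12 or -12] 6 out front; divide by 6 ⇒ div: x = 2 or -2.

Answer: x ∈ {-2, 2}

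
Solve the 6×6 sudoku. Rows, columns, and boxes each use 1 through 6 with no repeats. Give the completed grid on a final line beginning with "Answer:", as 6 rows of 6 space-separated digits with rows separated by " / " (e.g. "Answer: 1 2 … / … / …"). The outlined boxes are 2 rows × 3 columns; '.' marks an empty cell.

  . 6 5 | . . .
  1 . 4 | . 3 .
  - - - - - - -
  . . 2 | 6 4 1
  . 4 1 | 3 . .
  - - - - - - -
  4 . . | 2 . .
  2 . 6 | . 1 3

Step 1. [r1c5∈{2}] r1c5 has the single candidate 2 ⇒ r1c5=2.
Step 2. [r6c2∈{5}] only 5 remains possible at r6c2. So r6c2=5.
Step 3. [r4c5∈{5}] only 5 remains possible at r4c5, so r4c5=5.
Step 4. [r5c6∈{5,6}] across row 5, 5 lands solely at r5c6 ⇒ r5c6=5.
Step 5. [r3c2∈{3}] r3c2 is down to just 3 ⇒ r3c2=3.
Step 6. [r6c4∈{4}] nothing but 4 survives at r6c4, so r6c4=4.
Step 7. [r5c2∈{1}] r5c2's peers cover all but 1. So r5c2=1.
Step 8. [r4c1∈{6}] r4c1 is down to just 6. So r4c1=6.
Step 9. [r2c2∈{2}] nothing but 2 survives at r2c2 ⇒ r2c2=2.
Step 10. [r4c6∈{2}] only 2 remains possible at r4c6. So r4c6=2.
Step 11. [r5c3∈{3}] nothing but 3 survives at r5c3 ⇒ r5c3=3.
Step 12. [r2c6∈{6}] r2c6's peers cover all but 6, so r2c6=6.
Step 13. [r2c4∈{5}] r2c4 has the single candidate 5, so r2c4=5.
Step 14. [r5c5∈{6}] nothing but 6 survives at r5c5. So r5c5=6.
Step 15. [r1c4∈{1}] r1c4's peers cover all but 1 ⇒ r1c4=1.
Step 16. [r1c1∈{3}] r1c1's peers cover all but 3. So r1c1=3.
Step 17. [r3c1∈{5}] r3c1's peers cover all but 5. So r3c1=5.
Step 18. [r1c6∈{4}] r1c6's peers cover all but 4 ⇒ r1c6=4.

Answer: 3 6 5 1 2 4 / 1 2 4 5 3 6 / 5 3 2 6 4 1 / 6 4 1 3 5 2 / 4 1 3 2 6 5 / 2 5 6 4 1 3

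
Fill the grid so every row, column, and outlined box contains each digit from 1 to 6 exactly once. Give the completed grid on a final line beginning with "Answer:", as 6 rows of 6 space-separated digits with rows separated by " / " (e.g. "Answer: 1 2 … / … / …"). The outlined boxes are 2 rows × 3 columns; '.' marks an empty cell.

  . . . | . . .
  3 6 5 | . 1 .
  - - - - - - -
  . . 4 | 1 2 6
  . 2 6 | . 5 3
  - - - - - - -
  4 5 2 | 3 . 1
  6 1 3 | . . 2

Step 1. [r2c6∈{4}] only 4 remains possible at r2c6 ⇒ r2c6=4.
Step 2. [r1c4∈{2,5,6}] r1c4 is the only open cell in col 4 admitting 6 ⇒ r1c4=6.
Step 3. [r4c1∈{1}] r4c1 is down to just 1, so r4c1=1.
Step 4. [r4c4∈{4}] only 4 remains possible at r4c4, so r4c4=4.
Step 5. [r5c5∈{6}] nothing but 6 survives at r5c5. So r5c5=6.
Step 6. [r1c1∈{2}] r1c1 is down to just 2 ⇒ r1c1=2.
Step 7. [r1c2∈{4}] nothing but 4 survives at r1c2, so r1c2=4.
Step 8. [r1c5∈{3}] r1c5 is down to just 3, so r1c5=3.
Step 9. [r1c3∈{1}] only 1 remains possible at r1c3. So r1c3=1.
Step 10. [r1c6∈{5}] r1c6 has the single candidate 5. So r1c6=5.
Step 11. [r2c4∈{2}] r2c4 is down to just 2, so r2c4=2.
Step 12. [r3c1∈{5}] nothing but 5 survives at r3c1, so r3c1=5.
Step 13. [r6c4∈{5}] r6c4 has the single candidate 5, so r6c4=5.
Step 14. [r3c2∈{3}] only 3 remains possible at r3c2 ⇒ r3c2=3.
Step 15. [r6c5∈{4}] r6c5's peers cover all but 4, so r6c5=4.

Answer: 2 4 1 6 3 5 / 3 6 5 2 1 4 / 5 3 4 1 2 6 / 1 2 6 4 5 3 / 4 5 2 3 6 1 / 6 1 3 5 4 2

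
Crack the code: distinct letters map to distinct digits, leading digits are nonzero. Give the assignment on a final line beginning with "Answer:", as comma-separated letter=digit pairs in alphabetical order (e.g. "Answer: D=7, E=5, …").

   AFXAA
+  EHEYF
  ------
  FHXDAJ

Step 1. [col 1: A + F ≡ J (mod 10)] column 1 (A + F ≡ J (mod 10), carry-in 0) doesn't pin J yet; pick J=9 and continue ⇒ J=9.
Step 2. [col 1: A + F ≡ J (mod 10)] column 1 (A + F ≡ J (mod 10), carry-in 0) doesn't pin F yet; pick F=1 and continue ⇒ F=1.
Step 3. [col 1: A + F ≡ J (mod 10)] in column 1 we have A+F≡J with carry-in 0; given F=1, J=9 and digits 1,9 already taken and all letters distinct, that pins A to 8. So A=8.
Step 4. [col 2: A + Y ≡ A (mod 10)] column 2: given A=8, carry-in 0, and digits 1,8,9 already taken and all letters distinct, A+Y≡A (mod 10) forces Y=0, so Y=0.
Step 5. [col 3: X + E ≡ D (mod 10)] several values work for X in column 3 (X + E ≡ D (mod 10), carry-in 0); try X=3, so X=3.
Step 6. [col 3: X + E ≡ D (mod 10)] D=7 is one option consistent with column 3 (X + E ≡ D (mod 10), carry-in 0) — take it ⇒ D=7.
Step 7. [col 3: X + E ≡ D (mod 10)] from column 3 (X=3, D=7, carry-in 0, digits 0,1,3,7,8,9 already taken and all letters distinct): E must equal 4, so E=4.
Step 8. [col 4: F + H ≡ X (mod 10)] column 4: given F=1, X=3, carry-in 0, and digits 0,1,3,4,7,8,9 already taken and all letters distinct, F+H≡X (mod 10) forces H=2. So H=2.

Answer: A=8, D=7, E=4, F=1, H=2, J=9, X=3, Y=0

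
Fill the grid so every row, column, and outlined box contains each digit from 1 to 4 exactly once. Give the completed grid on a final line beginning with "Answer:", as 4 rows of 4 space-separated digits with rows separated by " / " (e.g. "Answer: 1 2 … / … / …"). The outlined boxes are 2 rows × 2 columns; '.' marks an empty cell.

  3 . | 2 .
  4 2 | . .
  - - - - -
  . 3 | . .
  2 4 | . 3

Step 1. [r4c3∈{1}] nothing but 1 survives at r4c3. So r4c3=1.
Step 2. [r1c4∈{1,4}] row 1 places 4 nowhere but r1c4 ⇒ r1c4=4.
Step 3. [r2c4∈{1}] r2c4's peers cover all but 1, so r2c4=1.
Step 4. [r3c3∈{4}] nothing but 4 survives at r3c3, so r3c3=4.
Step 5. [r2c3∈{3}] only 3 remains possible at r2c3. So r2c3=3.
Step 6. [r1c2∈{1}] only 1 remains possible at r1c2 ⇒ r1c2=1.
Step 7. [r3c1∈{1}] only 1 remains possible at r3c1, so r3c1=1.
Step 8. [r3c4∈{2}] r3c4 is down to just 2, so r3c4=2.

Answer: 3 1 2 4 / 4 2 3 1 / 1 3 4 2 / 2 4 1 3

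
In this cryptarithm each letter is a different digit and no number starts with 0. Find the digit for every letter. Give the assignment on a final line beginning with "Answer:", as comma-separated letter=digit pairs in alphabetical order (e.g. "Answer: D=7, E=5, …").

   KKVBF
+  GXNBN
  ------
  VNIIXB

Step 1. [V] V is the leading digit of a 6-digit sum of two 5-digit numbers; the final carry is exactly 1, so V=1.
Step 2. [col 1: F + N ≡ B (mod 10)] no forcing yet in column 1 (carry-in 0); B=9 is free and consistent — try it. So B=9.
Step 3. [col 1: F + N ≡ B (mod 10)] several values work for F in column 1 (F + N ≡ B (mod 10), carry-in 0); try F=7. So F=7.
Step 4. [col 1: F + N ≡ B (mod 10)] in column 1 we have F+N≡B with carry-in 0; given F=7, B=9 and digits 1,7,9 already taken and all letters distinct, that pins N to 2 ⇒ N=2.
Step 5. [col 2: B + B ≡ X (mod 10)] from column 2 (B=9, carry-in 0, digits 1,2,7,9 already taken and all letters distinct): X must equal 8 ⇒ X=8.
Step 6. [col 3: V + N ≡ I (mod 10)] in column 3 we have V+N≡I with carry-in 1; given V=1, N=2 and digits 1,2,7,8,9 already taken and all letters distinct, that pins I to 4, so I=4.
Step 7. [col 4: K + X ≡ I (mod 10)] column 4 reads K+X+carry(0)=I with X=8, I=4; with digits 1,2,4,7,8,9 already taken and all letters distinct, the only value for K is 6 ⇒ K=6.
Step 8. [col 5: K + G ≡ N (mod 10)] column 5 reads K+G+carry(1)=N with K=6, N=2; with digits 1,2,4,6,7,8,9 already taken and all letters distinct, the only value for G is 5, so G=5.

Answer: B=9, F=7, G=5, I=4, K=6, N=2, V=1, X=8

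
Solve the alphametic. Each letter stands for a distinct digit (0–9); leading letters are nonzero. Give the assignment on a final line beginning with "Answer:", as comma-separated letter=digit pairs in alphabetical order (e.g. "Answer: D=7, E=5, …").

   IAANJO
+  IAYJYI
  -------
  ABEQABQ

Step 1. [col 1: O + I ≡ Q (mod 10)] several values work for O in column 1 (O + I ≡ Q (mod 10), carry-in 0); try O=6. So O=6.
Step 2. [col 1: O + I ≡ Q (mod 10)] several values work for I in column 1 (O + I ≡ Q (mod 10), carry-in 0); try I=9, so I=9.
Step 3. [col 1: O + I ≡ Q (mod 10)] column 1 reads O+I+carry(0)=Q with O=6, I=9; with digits 6,9 already taken and all letters distinct, the only value for Q is 5 ⇒ Q=5.
Step 4. [A] A is the leading digit of a 7-digit sum of two 6-digit numbers; the final carry is exactly 1 ⇒ A=1.
Step 5. [col 2: J + Y ≡ B (mod 10)] several values work for B in column 2 (J + Y ≡ B (mod 10), carry-in 1); try B=8, so B=8.
Step 6. [col 2: J + Y ≡ B (mod 10)] no forcing yet in column 2 (carry-in 1); Y=3 is free and consistent — try it ⇒ Y=3.
Step 7. [col 2: J + Y ≡ B (mod 10)] column 2 reads J+Y+carry(1)=B with Y=3, B=8; with digits 1,3,5,6,8,9 already taken and all letters distinct, the only value for J is 4 ⇒ J=4.
Step 8. [col 3: N + J ≡ A (mod 10)] in column 3 we have N+J≡A with carry-in 0; given J=4, A=1 and digits 1,3,4,5,6,8,9 already taken and all letters distinct, that pins N to 7, so N=7.
Step 9. [col 5: A + A ≡ E (mod 10)] column 5: given A=1, carry-in 0, and digits 1,3,4,5,6,7,8,9 already taken and all letters distinct, A+A≡E (mod 10) forces E=2, so E=2.

Answer: A=1, B=8, E=2, I=9, J=4, N=7, O=6, Q=5, Y=3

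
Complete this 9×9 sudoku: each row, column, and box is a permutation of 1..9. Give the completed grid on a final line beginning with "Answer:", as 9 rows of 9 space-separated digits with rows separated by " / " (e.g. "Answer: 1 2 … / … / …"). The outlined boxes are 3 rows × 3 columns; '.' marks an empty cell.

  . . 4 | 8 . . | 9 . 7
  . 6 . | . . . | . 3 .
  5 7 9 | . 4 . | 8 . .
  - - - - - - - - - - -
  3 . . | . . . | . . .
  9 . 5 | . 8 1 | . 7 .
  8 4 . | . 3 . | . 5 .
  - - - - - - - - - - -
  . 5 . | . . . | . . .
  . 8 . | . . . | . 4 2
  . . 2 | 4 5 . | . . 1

Step 1. [r3c9∈{6}] only 6 remains possible at r3c9. So r3c9=6.
Step 2. [r4c6∈{2,4,5,6,7,9}] in col 6, 4 fits only at r4c6, so r4c6=4.
Step 3. [r1c6∈{2,3,5,6}] across row 1, 5 lands solely at r1c6, so r1c6=5.
Step 4. [r6c9∈{9}] nothing but 9 survives at r6c9, so r6c9=9.
Step 5. [r1c5∈{1,2,6}] row 1 places 6 nowhere but r1c5, so r1c5=6.
Step 6. [r5c2∈{2}] nothing but 2 survives at r5c2 ⇒ r5c2=2.
Step 7. [r5c4∈{6}] nothing but 6 survives at r5c4, so r5c4=6.
Step 8. [r4c2∈{1}] r4c2 has the single candidate 1 ⇒ r4c2=1.
Step 9. [r8c7∈{3,5,6,7}] r8c7 is the only open cell in row 8 admitting 5, so r8c7=5.
Step 10. [r6c7∈{1,2,6}] 1 has one home in row 6: r6c7, so r6c7=1.
Step 11. [r6c3∈{6,7}] row 6 places 6 nowhere but r6c3 ⇒ r6c3=6.
Step 12. [r4c3∈{7}] r4c3 has the single candidate 7. So r4c3=7.
Step 13. [r7c1∈{1,4,6,7}] across row 7, 4 lands solely at r7c1. So r7c1=4.
Step 14. [r9c2∈{3,9}] r9c2 is the only open cell in col 2 admitting 9. So r9c2=9.
Step 15. [r7c8∈{6,8,9}] 9 has one home in col 8: r7c8, so r7c8=9.
Step 16. [r4c9∈{8}] r4c9's peers cover all but 8, so r4c9=8.
Step 17. [r7c9∈{3}] nothing but 3 survives at r7c9, so r7c9=3.
Step 18. [r9c6∈{3,6,7,8}] in row 9, 3 fits only at r9c6, so r9c6=3.
Step 19. [r3c6∈{2}] nothing but 2 survives at r3c6, so r3c6=2.
Step 20. [r7c3∈{1}] r7c3 has the single candidate 1. So r7c3=1.
Step 21. [r6c4∈{2,7}] r6c4 is the only open cell in row 6 admitting 2. So r6c4=2.
Step 22. [r7c4∈{7}] r7c4 is down to just 7 ⇒ r7c4=7.
Step 23. [r7c7∈{6}] r7c7 has the single candidate 6. So r7c7=6.
Step 24. [r2c5∈{1,7,9}] across col 5, 7 lands solely at r2c5. So r2c5=7.
Step 25. [r9c1∈{6,7}] row 9 places 6 nowhere but r9c1 ⇒ r9c1=6.
Step 26. [r3c8∈{1}] r3c8 is down to just 1, so r3c8=1.
Step 27. [r1c8∈{2}] r1c8's peers cover all but 2, so r1c8=2.
Step 28. [r2c4∈{1,9}] in box 2, 1 fits only at r2c4, so r2c4=1.
Step 29. [r8c4∈{9}] r8c4 is down to just 9 ⇒ r8c4=9.
Step 30. [r2c7∈{4}] r2c7 has the single candidate 4. So r2c7=4.
Step 31. [r4c8∈{6}] r4c8 has the single candidate 6 ⇒ r4c8=6.
Step 32. [r7c5∈{2}] r7c5's peers cover all but 2. So r7c5=2.
Step 33. [r4c4∈{5}] only 5 remains possible at r4c4, so r4c4=5.
Step 34. [r2c9∈{5}] nothing but 5 survives at r2c9. So r2c9=5.
Step 35. [r6c6∈{7}] r6c6's peers cover all but 7, so r6c6=7.
Step 36. [r7c6∈{8}] r7c6's peers cover all but 8. So r7c6=8.
Step 37. [r5c9∈{4}] r5c9 is down to just 4 ⇒ r5c9=4.
Step 38. [r2c6∈{9}] r2c6's peers cover all but 9, so r2c6=9.
Step 39. [r8c6∈{6}] only 6 remains possible at r8c6, so r8c6=6.
Step 40. [r8c1∈{7}] only 7 remains possible at r8c1. So r8c1=7.
Step 41. [r4c5∈{9}] nothing but 9 survives at r4c5 ⇒ r4c5=9.
Step 42. [r9c7∈{7}] nothing but 7 survives at r9c7. So r9c7=7.
Step 43. [r1c1∈{1}] r1c1 has the single candidate 1, so r1c1=1.
Step 44. [r8c5∈{1}] only 1 remains possible at r8c5 ⇒ r8c5=1.
Step 45. [r2c3∈{8}] only 8 remains possible at r2c3, so r2c3=8.
Step 46. [r9c8∈{8}] only 8 remains possible at r9c8. So r9c8=8.
Step 47. [r8c3∈{3}] r8c3 is down to just 3. So r8c3=3.
Step 48. [r4c7∈{2}] r4c7's peers cover all but 2, so r4c7=2.
Step 49. [r3c4∈{3}] r3c4 has the single candidate 3, so r3c4=3.
Step 50. [r5c7∈{3}] nothing but 3 survives at r5c7, so r5c7=3.
Step 51. [r1c2∈{3}] r1c2 is down to just 3. So r1c2=3.
Step 52. [r2c1∈{2}] r2c1's peers cover all but 2. So r2c1=2.

Answer: 1 3 4 8 6 5 9 2 7 / 2 6 8 1 7 9 4 3 5 / 5 7 9 3 4 2 8 1 6 / 3 1 7 5 9 4 2 6 8 / 9 2 5 6 8 1 3 7 4 / 8 4 6 2 3 7 1 5 9 / 4 5 1 7 2 8 6 9 3 / 7 8 3 9 1 6 5 4 2 / 6 9 2 4 5 3 7 8 1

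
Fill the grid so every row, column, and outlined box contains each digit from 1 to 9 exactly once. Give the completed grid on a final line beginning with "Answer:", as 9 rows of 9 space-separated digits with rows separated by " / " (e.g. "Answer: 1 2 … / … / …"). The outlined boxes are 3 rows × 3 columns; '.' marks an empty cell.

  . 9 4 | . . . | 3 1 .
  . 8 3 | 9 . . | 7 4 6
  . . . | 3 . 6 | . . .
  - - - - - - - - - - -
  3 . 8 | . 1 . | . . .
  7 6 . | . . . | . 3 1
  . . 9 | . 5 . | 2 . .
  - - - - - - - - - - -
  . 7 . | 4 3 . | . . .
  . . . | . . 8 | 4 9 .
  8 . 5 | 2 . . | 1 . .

Step 1. [r5c7∈{5,8,9}] r5c7 is the only open cell in row 5 admitting 5. So r5c7=5.
Step 2. [r8c4∈{1,5,6,7}] col 4 places 1 nowhere but r8c4 ⇒ r8c4=1.
Step 3. [r8c9∈{2,3,5,7}] row 8 places 5 nowhere but r8c9, so r8c9=5.
Step 4. [r2c5∈{2}] r2c5 is down to just 2 ⇒ r2c5=2.
Step 5. [r1c4∈{5,7,8}] across col 4, 5 lands solely at r1c4 ⇒ r1c4=5.
Step 6. [r6c1∈{1,4}] 4 has one home in col 1: r6c1, so r6c1=4.
Step 7. [r5c3∈{2}] r5c3 has the single candidate 2, so r5c3=2.
Step 8. [r1c6∈{7}] r1c6 is down to just 7. So r1c6=7.
Step 9. [r9c6∈{9}] only 9 remains possible at r9c6, so r9c6=9.
Step 10. [r3c8∈{2,5,8}] col 8 places 5 nowhere but r3c8, so r3c8=5.
Step 11. [r8c3∈{6}] r8c3 has the single candidate 6. So r8c3=6.
Step 12. [r7c8∈{2,6,8}] r7c8 is the only open cell in col 8 admitting 2 ⇒ r7c8=2.
Step 13. [r6c8∈{6,7,8}] in col 8, 8 fits only at r6c8, so r6c8=8.
Step 14. [r6c9∈{7}] r6c9 has the single candidate 7 ⇒ r6c9=7.
Step 15. [r7c7∈{6,8}] r7c7 is the only open cell in row 7 admitting 6, so r7c7=6.
Step 16. [r3c7∈{8,9}] 8 has one home in col 7: r3c7, so r3c7=8.
Step 17. [r8c1∈{2}] nothing but 2 survives at r8c1, so r8c1=2.
Step 18. [r3c1∈{1}] r3c1 has the single candidate 1 ⇒ r3c1=1.
Step 19. [r3c9∈{2,9}] r3c9 is the only open cell in row 3 admitting 9. So r3c9=9.
Step 20. [r5c5∈{4,8,9}] in row 5, 9 fits only at r5c5, so r5c5=9.
Step 21. [r8c5∈{7}] r8c5's peers cover all but 7. So r8c5=7.
Step 22. [r6c4∈{6}] r6c4 has the single candidate 6, so r6c4=6.
Step 23. [r4c6∈{2,4}] across row 4, 2 lands solely at r4c6, so r4c6=2.
Step 24. [r8c2∈{3}] r8c2 has the single candidate 3, so r8c2=3.
Step 25. [r3c3∈{7}] r3c3's peers cover all but 7 ⇒ r3c3=7.
Step 26. [r7c3∈{1}] only 1 remains possible at r7c3. So r7c3=1.
Step 27. [r5c4∈{8}] nothing but 8 survives at r5c4 ⇒ r5c4=8.
Step 28. [r1c1∈{6}] nothing but 6 survives at r1c1. So r1c1=6.
Step 29. [r6c2∈{1}] r6c2 has the single candidate 1, so r6c2=1.
Step 30. [r4c9∈{4}] r4c9 is down to just 4, so r4c9=4.
Step 31. [r7c6∈{5}] only 5 remains possible at r7c6, so r7c6=5.
Step 32. [r3c2∈{2}] r3c2 is down to just 2 ⇒ r3c2=2.
Step 33. [r2c1∈{5}] r2c1 is down to just 5, so r2c1=5.
Step 34. [r9c2∈{4}] r9c2 is down to just 4, so r9c2=4.
Step 35. [r2c6∈{1}] r2c6's peers cover all but 1, so r2c6=1.
Step 36. [r7c9∈{8}] only 8 remains possible at r7c9. So r7c9=8.
Step 37. [r7c1∈{9}] nothing but 9 survives at r7c1 ⇒ r7c1=9.
Step 38. [r6c6∈{3}] r6c6 is down to just 3, so r6c6=3.
Step 39. [r3c5∈{4}] r3c5's peers cover all but 4. So r3c5=4.
Step 40. [r1c5∈{8}] only 8 remains possible at r1c5. So r1c5=8.
Step 41. [r4c4∈{7}] only 7 remains possible at r4c4. So r4c4=7.
Step 42. [r1c9∈{2}] r1c9's peers cover all but 2. So r1c9=2.
Step 43. [r9c8∈{7}] r9c8's peers cover all but 7. So r9c8=7.
Step 44. [r9c5∈{6}] nothing but 6 survives at r9c5 ⇒ r9c5=6.
Step 45. [r9c9∈{3}] nothing but 3 survives at r9c9, so r9c9=3.
Step 46. [r5c6∈{4}] only 4 remains possible at r5c6. So r5c6=4.
Step 47. [r4c7∈{9}] r4c7 has the single candidate 9, so r4c7=9.
Step 48. [r4c2∈{5}] nothing but 5 survives at r4c2. So r4c2=5.
Step 49. [r4c8∈{6}] only 6 remains possible at r4c8 ⇒ r4c8=6.

Answer: 6 9 4 5 8 7 3 1 2 / 5 8 3 9 2 1 7 4 6 / 1 2 7 3 4 6 8 5 9 / 3 5 8 7 1 2 9 6 4 / 7 6 2 8 9 4 5 3 1 / 4 1 9 6 5 3 2 8 7 / 9 7 1 4 3 5 6 2 8 / 2 3 6 1 7 8 4 9 5 / 8 4 5 2 6 9 1 7 3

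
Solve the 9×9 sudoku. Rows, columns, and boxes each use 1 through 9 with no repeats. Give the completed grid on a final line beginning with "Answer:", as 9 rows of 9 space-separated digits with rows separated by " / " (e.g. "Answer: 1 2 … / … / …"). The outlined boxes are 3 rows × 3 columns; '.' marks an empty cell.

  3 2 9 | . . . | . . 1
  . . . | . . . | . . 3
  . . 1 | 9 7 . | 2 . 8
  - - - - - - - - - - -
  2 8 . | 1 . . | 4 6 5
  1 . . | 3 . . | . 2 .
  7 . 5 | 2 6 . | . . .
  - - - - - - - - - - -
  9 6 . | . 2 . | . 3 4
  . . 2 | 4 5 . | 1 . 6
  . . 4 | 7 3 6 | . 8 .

Step 1. [r5c6∈{4,5,7,8,9}] 5 has one home in row 5: r5c6 ⇒ r5c6=5.
Step 2. [r6c9∈{9}] r6c9 has the single candidate 9, so r6c9=9.
Step 3. [r7c4∈{8}] r7c4 is down to just 8. So r7c4=8.
Step 4. [r2c3∈{6,7,8}] r2c3 is the only open cell in col 3 admitting 8 ⇒ r2c3=8.
Step 5. [r2c2∈{4,5,7}] r2c2 is the only open cell in box 1 admitting 7 ⇒ r2c2=7.
Step 6. [r7c7∈{5,7}] 5 has one home in row 7: r7c7. So r7c7=5.
Step 7. [r3c1∈{4,5,6}] across row 3, 6 lands solely at r3c1, so r3c1=6.
Step 8. [r2c1∈{4,5}] in col 1, 4 fits only at r2c1 ⇒ r2c1=4.
Step 9. [r8c8∈{7,9}] in row 8, 7 fits only at r8c8. So r8c8=7.
Step 10. [r6c7∈{3,8}] 3 has one home in col 7: r6c7. So r6c7=3.
Step 11. [r6c6∈{4,8}] across row 6, 8 lands solely at r6c6, so r6c6=8.
Step 12. [r5c5∈{4,9}] in box 5, 4 fits only at r5c5, so r5c5=4.
Step 13. [r3c2∈{5}] r3c2's peers cover all but 5. So r3c2=5.
Step 14. [r1c7∈{6,7}] 7 has one home in row 1: r1c7 ⇒ r1c7=7.
Step 15. [r2c8∈{5,9}] col 8 places 9 nowhere but r2c8, so r2c8=9.
Step 16. [r2c4∈{5,6}] 5 has one home in row 2: r2c4, so r2c4=5.
Step 17. [r1c6∈{4}] r1c6 is down to just 4. So r1c6=4.
Step 18. [r4c5∈{9}] r4c5 is down to just 9 ⇒ r4c5=9.
Step 19. [r7c6∈{1}] only 1 remains possible at r7c6 ⇒ r7c6=1.
Step 20. [r5c7∈{8}] r5c7 is down to just 8 ⇒ r5c7=8.
Step 21. [r8c1∈{8}] r8c1's peers cover all but 8 ⇒ r8c1=8.
Step 22. [r3c8∈{4}] only 4 remains possible at r3c8, so r3c8=4.
Step 23. [r8c6∈{9}] r8c6's peers cover all but 9, so r8c6=9.
Step 24. [r9c2∈{1}] nothing but 1 survives at r9c2 ⇒ r9c2=1.
Step 25. [r8c2∈{3}] only 3 remains possible at r8c2, so r8c2=3.
Step 26. [r1c8∈{5}] nothing but 5 survives at r1c8 ⇒ r1c8=5.
Step 27. [r2c6∈{2}] r2c6 has the single candidate 2. So r2c6=2.
Step 28. [r6c2∈{4}] nothing but 4 survives at r6c2 ⇒ r6c2=4.
Step 29. [r7c3∈{7}] r7c3 is down to just 7. So r7c3=7.
Step 30. [r4c3∈{3}] r4c3's peers cover all but 3. So r4c3=3.
Step 31. [r1c4∈{6}] r1c4's peers cover all but 6 ⇒ r1c4=6.
Step 32. [r5c3∈{6}] r5c3 has the single candidate 6, so r5c3=6.
Step 33. [r2c5∈{1}] nothing but 1 survives at r2c5, so r2c5=1.
Step 34. [r4c6∈{7}] r4c6 has the single candidate 7 ⇒ r4c6=7.
Step 35. [r1c5∈{8}] r1c5 is down to just 8 ⇒ r1c5=8.
Step 36. [r9c1∈{5}] r9c1 is down to just 5. So r9c1=5.
Step 37. [r5c2∈{9}] nothing but 9 survives at r5c2 ⇒ r5c2=9.
Step 38. [r9c9∈{2}] r9c9 is down to just 2, so r9c9=2.
Step 39. [r2c7∈{6}] r2c7 has the single candidate 6, so r2c7=6.
Step 40. [r9c7∈{9}] r9c7's peers cover all but 9. So r9c7=9.
Step 41. [r5c9∈{7}] only 7 remains possible at r5c9, so r5c9=7.
Step 42. [r3c6∈{3}] r3c6 has the single candidate 3. So r3c6=3.
Step 43. [r6c8∈{1}] r6c8's peers cover all but 1. So r6c8=1.

Answer: 3 2 9 6 8 4 7 5 1 / 4 7 8 5 1 2 6 9 3 / 6 5 1 9 7 3 2 4 8 / 2 8 3 1 9 7 4 6 5 / 1 9 6 3 4 5 8 2 7 / 7 4 5 2 6 8 3 1 9 / 9 6 7 8 2 1 5 3 4 / 8 3 2 4 5 9 1 7 6 / 5 1 4 7 3 6 9 8 2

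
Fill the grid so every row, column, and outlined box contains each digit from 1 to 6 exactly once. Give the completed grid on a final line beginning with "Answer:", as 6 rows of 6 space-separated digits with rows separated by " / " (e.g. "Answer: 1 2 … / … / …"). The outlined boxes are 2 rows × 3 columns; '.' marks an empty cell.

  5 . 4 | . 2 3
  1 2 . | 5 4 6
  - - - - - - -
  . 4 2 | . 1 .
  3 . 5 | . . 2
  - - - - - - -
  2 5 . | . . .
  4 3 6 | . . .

Step 1. [r4c5∈{6}] only 6 remains possible at r4c5, so r4c5=6.
Step 2. [r5c4∈{1,3,4,6}] across row 5, 6 lands solely at r5c4, so r5c4=6.
Step 3. [r6c4∈{1,2}] 2 has one home in row 6: r6c4. So r6c4=2.
Step 4. [r6c6∈{1,5}] r6c6 is the only open cell in row 6 admitting 1. So r6c6=1.
Step 5. [r1c4∈{1}] nothing but 1 survives at r1c4, so r1c4=1.
Step 6. [r2c3∈{3}] only 3 remains possible at r2c3, so r2c3=3.
Step 7. [r3c1∈{6}] r3c1 is down to just 6 ⇒ r3c1=6.
Step 8. [r3c6∈{5}] nothing but 5 survives at r3c6. So r3c6=5.
Step 9. [r4c4∈{4}] nothing but 4 survives at r4c4, so r4c4=4.
Step 10. [r5c3∈{1}] r5c3 is down to just 1. So r5c3=1.
Step 11. [r6c5∈{5}] r6c5's peers cover all but 5. So r6c5=5.
Step 12. [r5c5∈{3}] r5c5 has the single candidate 3 ⇒ r5c5=3.
Step 13. [r3c4∈{3}] nothing but 3 survives at r3c4 ⇒ r3c4=3.
Step 14. [r5c6∈{4}] r5c6 is down to just 4, so r5c6=4.
Step 15. [r4c2∈{1}] r4c2 is down to just 1 ⇒ r4c2=1.
Step 16. [r1c2∈{6}] r1c2 has the single candidate 6. So r1c2=6.

Answer: 5 6 4 1 2 3 / 1 2 3 5 4 6 / 6 4 2 3 1 5 / 3 1 5 4 6 2 / 2 5 1 6 3 4 / 4 3 6 2 5 1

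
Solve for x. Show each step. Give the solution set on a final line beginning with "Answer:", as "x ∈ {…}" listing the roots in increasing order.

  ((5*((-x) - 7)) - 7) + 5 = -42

Step 1. [((5*((-x) - 7)) - 7) + 5 = -42] peel the +5: subtract 5 from each side, so sub: (5*((-x) - 7)) - 7 = -47.
Step 2. [(5*((-x) - 7)) - 7 = -47] add 7: x sits inside (… - 7) ⇒ sub: 5*((-x) - 7) = -40.
Step 3. [5*((-x) - 7) = -40] divide by the outer 5. So div: (-x) - 7 = -8.
Step 4. [(-x) - 7 = -8] 7 comes off first (add 7). So sub: -x = -1.
Step 5. [-x = -1] flip signs both sides ⇒ neg: x = 1.

Answer: x ∈ {1}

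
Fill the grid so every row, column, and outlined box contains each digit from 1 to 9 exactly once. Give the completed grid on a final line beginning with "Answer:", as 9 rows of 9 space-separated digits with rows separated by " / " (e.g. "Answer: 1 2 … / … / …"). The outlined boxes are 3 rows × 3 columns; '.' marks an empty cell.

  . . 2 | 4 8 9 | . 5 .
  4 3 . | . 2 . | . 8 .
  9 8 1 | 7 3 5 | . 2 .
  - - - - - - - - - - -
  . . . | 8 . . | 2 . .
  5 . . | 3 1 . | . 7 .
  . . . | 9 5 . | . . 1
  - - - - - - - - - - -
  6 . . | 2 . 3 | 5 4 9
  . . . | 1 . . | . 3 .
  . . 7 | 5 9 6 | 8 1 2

Step 1. [r6c8∈{6}] only 6 remains possible at r6c8. So r6c8=6.
Step 2. [r1c1∈{7}] r1c1 has the single candidate 7. So r1c1=7.
Step 3. [r9c2∈{4}] only 4 remains possible at r9c2. So r9c2=4.
Step 4. [r1c2∈{6}] only 6 remains possible at r1c2. So r1c2=6.
Step 5. [r7c3∈{8}] nothing but 8 survives at r7c3 ⇒ r7c3=8.
Step 6. [r2c7∈{1,6,7,9}] 9 has one home in row 2: r2c7. So r2c7=9.
Step 7. [r5c7∈{4}] only 4 remains possible at r5c7 ⇒ r5c7=4.
Step 8. [r6c7∈{3}] r6c7 has the single candidate 3 ⇒ r6c7=3.
Step 9. [r4c3∈{3,4,6,9}] col 3 places 3 nowhere but r4c3. So r4c3=3.
Step 10. [r8c7∈{6,7}] 7 has one home in col 7: r8c7 ⇒ r8c7=7.
Step 11. [r8c2∈{2,5,9}] in col 2, 5 fits only at r8c2 ⇒ r8c2=5.
Step 12. [r8c9∈{6}] nothing but 6 survives at r8c9 ⇒ r8c9=6.
Step 13. [r5c6∈{2}] nothing but 2 survives at r5c6. So r5c6=2.
Step 14. [r5c2∈{9}] r5c2 is down to just 9 ⇒ r5c2=9.
Step 15. [r8c5∈{4}] r8c5 is down to just 4, so r8c5=4.
Step 16. [r6c2∈{2,7}] across col 2, 2 lands solely at r6c2. So r6c2=2.
Step 17. [r6c6∈{4,7}] in row 6, 7 fits only at r6c6, so r6c6=7.
Step 18. [r4c1∈{1}] r4c1 is down to just 1 ⇒ r4c1=1.
Step 19. [r4c6∈{4}] r4c6 has the single candidate 4, so r4c6=4.
Step 20. [r3c9∈{4}] nothing but 4 survives at r3c9, so r3c9=4.
Step 21. [r4c2∈{7}] r4c2 has the single candidate 7 ⇒ r4c2=7.
Step 22. [r9c1∈{3}] only 3 remains possible at r9c1. So r9c1=3.
Step 23. [r8c3∈{9}] r8c3 has the single candidate 9. So r8c3=9.
Step 24. [r2c9∈{7}] r2c9's peers cover all but 7, so r2c9=7.
Step 25. [r2c3∈{5}] r2c3 has the single candidate 5. So r2c3=5.
Step 26. [r2c4∈{6}] r2c4's peers cover all but 6, so r2c4=6.
Step 27. [r6c1∈{8}] r6c1 has the single candidate 8 ⇒ r6c1=8.
Step 28. [r5c9∈{8}] r5c9 is down to just 8. So r5c9=8.
Step 29. [r2c6∈{1}] only 1 remains possible at r2c6 ⇒ r2c6=1.
Step 30. [r3c7∈{6}] only 6 remains possible at r3c7 ⇒ r3c7=6.
Step 31. [r1c7∈{1}] only 1 remains possible at r1c7. So r1c7=1.
Step 32. [r4c8∈{9}] r4c8's peers cover all but 9 ⇒ r4c8=9.
Step 33. [r7c5∈{7}] r7c5's peers cover all but 7 ⇒ r7c5=7.
Step 34. [r8c6∈{8}] nothing but 8 survives at r8c6 ⇒ r8c6=8.
Step 35. [r1c9∈{3}] r1c9's peers cover all but 3, so r1c9=3.
Step 36. [r4c5∈{6}] r4c5 is down to just 6. So r4c5=6.
Step 37. [r7c2∈{1}] r7c2 is down to just 1. So r7c2=1.
Step 38. [r6c3∈{4}] nothing but 4 survives at r6c3 ⇒ r6c3=4.
Step 39. [r5c3∈{6}] only 6 remains possible at r5c3 ⇒ r5c3=6.
Step 40. [r8c1∈{2}] r8c1's peers cover all but 2 ⇒ r8c1=2.
Step 41. [r4c9∈{5}] r4c9 has the single candidate 5. So r4c9=5.

Answer: 7 6 2 4 8 9 1 5 3 / 4 3 5 6 2 1 9 8 7 / 9 8 1 7 3 5 6 2 4 / 1 7 3 8 6 4 2 9 5 / 5 9 6 3 1 2 4 7 8 / 8 2 4 9 5 7 3 6 1 / 6 1 8 2 7 3 5 4 9 / 2 5 9 1 4 8 7 3 6 / 3 4 7 5 9 6 8 1 2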